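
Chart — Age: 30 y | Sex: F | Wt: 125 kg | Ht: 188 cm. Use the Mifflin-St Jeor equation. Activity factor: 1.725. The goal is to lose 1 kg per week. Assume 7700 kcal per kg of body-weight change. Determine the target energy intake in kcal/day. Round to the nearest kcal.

2547 kcal/day

Mifflin-St Jeor (female): BMR = 10(125) + 6.25(188) − 5(30) − 161 = 1250 + 1175 − 150 − 161 = 2114 kcal/day.
TEE = 2114 × 1.725 = 3646.65 kcal/day.
Required daily deficit = 1 × 7700 ÷ 7 = 1100 kcal/day.
Target intake = 3646.65 − 1100 = 2546.65 kcal/day.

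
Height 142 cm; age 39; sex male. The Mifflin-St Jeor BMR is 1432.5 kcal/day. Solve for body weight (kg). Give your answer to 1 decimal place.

1432.5 = 10·W + 6.25(142) − 5(39) + 5
10·W = 1432.5 − 697.5 = 735, so W = 73.5 kg.

73.5 kg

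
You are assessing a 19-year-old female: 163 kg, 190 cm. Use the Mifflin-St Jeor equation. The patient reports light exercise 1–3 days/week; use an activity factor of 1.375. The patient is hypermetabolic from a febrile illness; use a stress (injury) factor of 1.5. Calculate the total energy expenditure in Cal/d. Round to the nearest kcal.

5283 Cal/d

Mifflin-St Jeor (female): BMR = 10(163) + 6.25(190) − 5(19) − 161 = 1630 + 1187.5 − 95 − 161 = 2561.5 kcal/day.
TEE = BMR × activity factor = 2561.5 × 1.375 = 3522.0625 kcal/day.
Apply stress factor: 3522.0625 × 1.5 = 5283.0938 kcal/day.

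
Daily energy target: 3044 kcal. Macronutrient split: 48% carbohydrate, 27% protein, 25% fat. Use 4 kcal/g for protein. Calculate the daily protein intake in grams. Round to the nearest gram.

Protein energy = 27% × 3044 = 821.88 kcal.
At 4 kcal/g: 821.88 ÷ 4 = 205.47 g.

205 g/day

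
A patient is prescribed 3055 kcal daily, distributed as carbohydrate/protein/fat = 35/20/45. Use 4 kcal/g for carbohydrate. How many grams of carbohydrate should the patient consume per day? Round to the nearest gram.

267 g/day

Carbohydrate energy = 35% × 3055 = 1069.25 kcal.
At 4 kcal/g: 1069.25 ÷ 4 = 267.3125 g.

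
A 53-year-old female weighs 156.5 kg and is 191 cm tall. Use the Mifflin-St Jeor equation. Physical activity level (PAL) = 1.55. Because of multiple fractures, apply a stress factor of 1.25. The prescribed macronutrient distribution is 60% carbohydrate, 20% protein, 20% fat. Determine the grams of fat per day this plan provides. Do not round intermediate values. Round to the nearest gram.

Mifflin-St Jeor (female): BMR = 10(156.5) + 6.25(191) − 5(53) − 161 = 1565 + 1193.75 − 265 − 161 = 2332.75 kcal/day.
TEE = 2332.75 × 1.55 = 3615.7625 kcal/day.
With stress factor 1.25: 3615.7625 × 1.25 = 4519.7031 kcal/day.
Fat energy = 20% × 4519.7031 = 903.9406 kcal.
Fat = 903.9406 ÷ 9 kcal/g = 100.4378 g.

100 g/day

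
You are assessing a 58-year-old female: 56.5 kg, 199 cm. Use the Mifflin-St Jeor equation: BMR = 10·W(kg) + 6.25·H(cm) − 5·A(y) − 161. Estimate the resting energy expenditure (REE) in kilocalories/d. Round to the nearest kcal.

Mifflin-St Jeor (female): BMR = 10(56.5) + 6.25(199) − 5(58) − 161 = 565 + 1243.75 − 290 − 161 = 1357.75 kcal/day.

1358 kilocalories/d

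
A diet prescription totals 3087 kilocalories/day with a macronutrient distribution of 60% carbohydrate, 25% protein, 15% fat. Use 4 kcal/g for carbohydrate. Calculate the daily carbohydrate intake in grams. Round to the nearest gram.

463 g/day

Carbohydrate energy = 60% × 3087 = 1852.2 kcal.
At 4 kcal/g: 1852.2 ÷ 4 = 463.05 g.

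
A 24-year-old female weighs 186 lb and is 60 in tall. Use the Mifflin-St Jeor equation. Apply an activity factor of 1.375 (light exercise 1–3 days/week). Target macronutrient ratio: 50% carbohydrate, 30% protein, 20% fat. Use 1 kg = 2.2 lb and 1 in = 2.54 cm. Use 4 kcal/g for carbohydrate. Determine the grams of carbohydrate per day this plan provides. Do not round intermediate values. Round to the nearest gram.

Convert to metric: weight = 186 ÷ 2.2 = 84.5455 kg; height = 60 × 2.54 = 152.4 cm.
Mifflin-St Jeor (female): BMR = 10(84.5455) + 6.25(152.4) − 5(24) − 161 = 845.4545 + 952.5 − 120 − 161 = 1516.9545 kcal/day.
TEE = 1516.9545 × 1.375 = 2085.8125 kcal/day.
Carbohydrate energy = 50% × 2085.8125 = 1042.9063 kcal.
Carbohydrate = 1042.9063 ÷ 4 kcal/g = 260.7266 g.

261 g/day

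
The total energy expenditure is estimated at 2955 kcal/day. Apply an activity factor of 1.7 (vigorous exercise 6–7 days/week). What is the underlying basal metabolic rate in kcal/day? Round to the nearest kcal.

1738 kcal/day

BMR = TEE ÷ activity factor = 2955 ÷ 1.7 = 1738.2353 kcal/day.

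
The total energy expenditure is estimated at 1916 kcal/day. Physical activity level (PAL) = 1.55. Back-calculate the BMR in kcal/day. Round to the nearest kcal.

BMR = TEE ÷ activity factor = 1916 ÷ 1.55 = 1236.129 kcal/day.

1236 kcal/day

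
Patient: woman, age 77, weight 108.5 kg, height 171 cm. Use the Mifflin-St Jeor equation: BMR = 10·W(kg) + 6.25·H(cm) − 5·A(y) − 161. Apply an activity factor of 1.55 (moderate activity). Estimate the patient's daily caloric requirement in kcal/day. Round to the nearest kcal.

2492 kcal/day

Mifflin-St Jeor (female): BMR = 10(108.5) + 6.25(171) − 5(77) − 161 = 1085 + 1068.75 − 385 − 161 = 1607.75 kcal/day.
TEE = BMR × activity factor = 1607.75 × 1.55 = 2492.0125 kcal/day.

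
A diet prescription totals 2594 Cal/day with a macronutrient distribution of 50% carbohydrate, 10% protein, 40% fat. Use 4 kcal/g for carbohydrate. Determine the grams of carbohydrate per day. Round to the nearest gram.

Carbohydrate energy = 50% × 2594 = 1297 kcal.
At 4 kcal/g: 1297 ÷ 4 = 324.25 g.

324 g/day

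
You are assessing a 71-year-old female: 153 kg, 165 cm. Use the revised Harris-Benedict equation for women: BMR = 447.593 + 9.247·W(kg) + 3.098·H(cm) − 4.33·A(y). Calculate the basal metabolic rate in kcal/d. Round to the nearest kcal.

Harris-Benedict: BMR = 447.593 + 9.247(153) + 3.098(165) − 4.33(71) = 2066.124 kcal/day.

2066 kcal/d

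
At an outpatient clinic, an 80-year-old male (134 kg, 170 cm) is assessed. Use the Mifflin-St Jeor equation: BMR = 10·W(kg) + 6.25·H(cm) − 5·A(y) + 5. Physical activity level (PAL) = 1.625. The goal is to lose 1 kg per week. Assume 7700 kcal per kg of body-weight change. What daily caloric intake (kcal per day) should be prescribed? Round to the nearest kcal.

Mifflin-St Jeor (male): BMR = 10(134) + 6.25(170) − 5(80) + 5 = 1340 + 1062.5 − 400 + 5 = 2007.5 kcal/day.
TEE = 2007.5 × 1.625 = 3262.1875 kcal/day.
Required daily deficit = 1 × 7700 ÷ 7 = 1100 kcal/day.
Target intake = 3262.1875 − 1100 = 2162.1875 kcal/day.

2162 kcal per day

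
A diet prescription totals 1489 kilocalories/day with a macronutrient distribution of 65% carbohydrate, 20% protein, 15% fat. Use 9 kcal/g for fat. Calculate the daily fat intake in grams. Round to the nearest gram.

25 g/day

Fat energy = 15% × 1489 = 223.35 kcal.
At 9 kcal/g: 223.35 ÷ 9 = 24.8167 g.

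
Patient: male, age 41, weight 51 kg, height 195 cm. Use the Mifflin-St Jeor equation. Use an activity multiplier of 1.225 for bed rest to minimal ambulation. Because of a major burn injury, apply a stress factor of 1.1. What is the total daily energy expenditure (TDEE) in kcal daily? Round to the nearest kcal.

2060 kcal daily

Mifflin-St Jeor (male): BMR = 10(51) + 6.25(195) − 5(41) + 5 = 510 + 1218.75 − 205 + 5 = 1528.75 kcal/day.
TEE = BMR × activity factor = 1528.75 × 1.225 = 1872.7188 kcal/day.
Apply stress factor: 1872.7188 × 1.1 = 2059.9906 kcal/day.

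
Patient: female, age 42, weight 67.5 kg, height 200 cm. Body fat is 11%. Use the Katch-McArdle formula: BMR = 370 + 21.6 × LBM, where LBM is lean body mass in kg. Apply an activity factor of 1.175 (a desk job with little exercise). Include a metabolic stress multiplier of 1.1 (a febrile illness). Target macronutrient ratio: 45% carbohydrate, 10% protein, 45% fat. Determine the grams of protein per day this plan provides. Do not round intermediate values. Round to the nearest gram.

LBM = 67.5 × (1 − 0.11) = 60.075 kg. Katch-McArdle: BMR = 370 + 21.6 × 60.075 = 1667.62 kcal/day.
TEE = 1667.62 × 1.175 = 1959.4535 kcal/day.
With stress factor 1.1: 1959.4535 × 1.1 = 2155.3989 kcal/day.
Protein energy = 10% × 2155.3989 = 215.5399 kcal.
Protein = 215.5399 ÷ 4 kcal/g = 53.885 g.

54 g/day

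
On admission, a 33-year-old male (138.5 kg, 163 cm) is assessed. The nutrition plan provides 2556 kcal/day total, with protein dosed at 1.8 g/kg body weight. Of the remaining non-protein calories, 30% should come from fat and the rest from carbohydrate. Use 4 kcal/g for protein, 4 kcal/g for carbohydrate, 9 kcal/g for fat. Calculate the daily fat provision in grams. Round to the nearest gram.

Protein = 1.8 × 138.5 = 249.3 g → 249.3 × 4 = 997.2 kcal.
Non-protein calories = 2556 − 997.2 = 1558.8 kcal.
Fat: 30% × 1558.8 = 467.64 kcal; carbohydrate: 1091.16 kcal.
Fat: 467.64 kcal ÷ 9 kcal/g = 51.96 g.

52 g/day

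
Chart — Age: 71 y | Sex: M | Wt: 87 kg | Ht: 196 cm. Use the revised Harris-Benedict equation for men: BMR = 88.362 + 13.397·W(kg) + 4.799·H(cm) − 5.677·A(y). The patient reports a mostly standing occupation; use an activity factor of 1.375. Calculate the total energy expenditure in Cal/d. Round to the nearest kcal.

2463 Cal/d

Harris-Benedict: BMR = 88.362 + 13.397(87) + 4.799(196) − 5.677(71) = 1791.438 kcal/day.
TEE = BMR × activity factor = 1791.438 × 1.375 = 2463.2273 kcal/day.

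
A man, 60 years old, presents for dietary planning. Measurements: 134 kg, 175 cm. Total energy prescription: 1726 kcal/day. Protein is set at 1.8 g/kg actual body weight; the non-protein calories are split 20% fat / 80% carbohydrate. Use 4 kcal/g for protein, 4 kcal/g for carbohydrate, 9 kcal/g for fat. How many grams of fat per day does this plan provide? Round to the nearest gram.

Protein = 1.8 × 134 = 241.2 g → 241.2 × 4 = 964.8 kcal.
Non-protein calories = 1726 − 964.8 = 761.2 kcal.
Fat: 20% × 761.2 = 152.24 kcal; carbohydrate: 608.96 kcal.
Fat: 152.24 kcal ÷ 9 kcal/g = 16.9156 g.

17 g/day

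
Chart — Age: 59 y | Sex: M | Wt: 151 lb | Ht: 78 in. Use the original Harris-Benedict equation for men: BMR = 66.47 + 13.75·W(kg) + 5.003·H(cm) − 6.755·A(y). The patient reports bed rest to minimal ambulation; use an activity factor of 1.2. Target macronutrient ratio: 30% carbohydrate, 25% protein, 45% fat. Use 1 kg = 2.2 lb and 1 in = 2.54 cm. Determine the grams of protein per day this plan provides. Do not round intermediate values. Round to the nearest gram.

Convert to metric: weight = 151 ÷ 2.2 = 68.6364 kg; height = 78 × 2.54 = 198.12 cm.
Harris-Benedict: BMR = 66.47 + 13.75(68.6364) + 5.003(198.12) − 6.755(59) = 1602.8694 kcal/day.
TEE = 1602.8694 × 1.2 = 1923.4432 kcal/day.
Protein energy = 25% × 1923.4432 = 480.8608 kcal.
Protein = 480.8608 ÷ 4 kcal/g = 120.2152 g.

120 g/day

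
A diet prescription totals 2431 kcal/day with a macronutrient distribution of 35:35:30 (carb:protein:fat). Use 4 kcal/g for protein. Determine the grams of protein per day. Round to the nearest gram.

Protein energy = 35% × 2431 = 850.85 kcal.
At 4 kcal/g: 850.85 ÷ 4 = 212.7125 g.

213 g/day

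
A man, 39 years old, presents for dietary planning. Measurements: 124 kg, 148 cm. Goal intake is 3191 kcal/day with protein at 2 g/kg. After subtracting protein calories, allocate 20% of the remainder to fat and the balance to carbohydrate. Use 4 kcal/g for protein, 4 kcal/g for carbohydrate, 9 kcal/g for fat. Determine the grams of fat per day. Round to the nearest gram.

Protein = 2 × 124 = 248 g → 248 × 4 = 992 kcal.
Non-protein calories = 3191 − 992 = 2199 kcal.
Fat: 20% × 2199 = 439.8 kcal; carbohydrate: 1759.2 kcal.
Fat: 439.8 kcal ÷ 9 kcal/g = 48.8667 g.

49 g/day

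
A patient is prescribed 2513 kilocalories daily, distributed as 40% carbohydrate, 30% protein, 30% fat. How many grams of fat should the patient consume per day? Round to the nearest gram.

84 g/day

Fat energy = 30% × 2513 = 753.9 kcal.
At 9 kcal/g: 753.9 ÷ 9 = 83.7667 g.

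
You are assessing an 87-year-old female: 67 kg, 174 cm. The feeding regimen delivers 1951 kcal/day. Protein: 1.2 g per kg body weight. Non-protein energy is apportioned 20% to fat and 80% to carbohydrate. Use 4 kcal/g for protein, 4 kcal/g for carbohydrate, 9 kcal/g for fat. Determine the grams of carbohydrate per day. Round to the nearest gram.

326 g/day

Protein = 1.2 × 67 = 80.4 g → 80.4 × 4 = 321.6 kcal.
Non-protein calories = 1951 − 321.6 = 1629.4 kcal.
Fat: 20% × 1629.4 = 325.88 kcal; carbohydrate: 1303.52 kcal.
Carbohydrate: 1303.52 kcal ÷ 4 kcal/g = 325.88 g.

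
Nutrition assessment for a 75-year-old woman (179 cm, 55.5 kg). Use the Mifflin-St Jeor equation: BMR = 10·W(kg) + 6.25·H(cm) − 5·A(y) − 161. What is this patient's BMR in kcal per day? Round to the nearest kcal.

Mifflin-St Jeor (female): BMR = 10(55.5) + 6.25(179) − 5(75) − 161 = 555 + 1118.75 − 375 − 161 = 1137.75 kcal/day.

1138 kcal per day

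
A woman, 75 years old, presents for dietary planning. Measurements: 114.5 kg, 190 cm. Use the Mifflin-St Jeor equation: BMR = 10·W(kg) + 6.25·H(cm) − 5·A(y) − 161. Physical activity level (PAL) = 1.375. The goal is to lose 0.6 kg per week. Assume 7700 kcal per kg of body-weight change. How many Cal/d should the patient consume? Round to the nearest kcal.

1810 Cal/d

Mifflin-St Jeor (female): BMR = 10(114.5) + 6.25(190) − 5(75) − 161 = 1145 + 1187.5 − 375 − 161 = 1796.5 kcal/day.
TEE = 1796.5 × 1.375 = 2470.1875 kcal/day.
Required daily deficit = 0.6 × 7700 ÷ 7 = 660 kcal/day.
Target intake = 2470.1875 − 660 = 1810.1875 kcal/day.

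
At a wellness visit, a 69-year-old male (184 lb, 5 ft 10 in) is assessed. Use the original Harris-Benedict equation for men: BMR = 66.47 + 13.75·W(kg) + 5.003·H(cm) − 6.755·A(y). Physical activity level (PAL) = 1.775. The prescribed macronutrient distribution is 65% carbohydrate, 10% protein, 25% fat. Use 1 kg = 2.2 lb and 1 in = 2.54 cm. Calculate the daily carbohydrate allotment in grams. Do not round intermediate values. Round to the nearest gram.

Convert to metric: weight = 184 ÷ 2.2 = 83.6364 kg; height = (5×12 + 10) × 2.54 = 70 × 2.54 = 177.8 cm.
Harris-Benedict: BMR = 66.47 + 13.75(83.6364) + 5.003(177.8) − 6.755(69) = 1639.9084 kcal/day.
TEE = 1639.9084 × 1.775 = 2910.8374 kcal/day.
Carbohydrate energy = 65% × 2910.8374 = 1892.0443 kcal.
Carbohydrate = 1892.0443 ÷ 4 kcal/g = 473.0111 g.

473 g/day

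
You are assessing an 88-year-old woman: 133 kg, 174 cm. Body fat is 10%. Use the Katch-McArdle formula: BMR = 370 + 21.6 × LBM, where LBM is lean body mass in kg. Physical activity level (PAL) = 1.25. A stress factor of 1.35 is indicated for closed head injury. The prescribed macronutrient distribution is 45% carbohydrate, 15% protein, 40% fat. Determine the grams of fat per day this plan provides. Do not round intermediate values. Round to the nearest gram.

222 g/day

LBM = 133 × (1 − 0.1) = 119.7 kg. Katch-McArdle: BMR = 370 + 21.6 × 119.7 = 2955.52 kcal/day.
TEE = 2955.52 × 1.25 = 3694.4 kcal/day.
With stress factor 1.35: 3694.4 × 1.35 = 4987.44 kcal/day.
Fat energy = 40% × 4987.44 = 1994.976 kcal.
Fat = 1994.976 ÷ 9 kcal/g = 221.664 g.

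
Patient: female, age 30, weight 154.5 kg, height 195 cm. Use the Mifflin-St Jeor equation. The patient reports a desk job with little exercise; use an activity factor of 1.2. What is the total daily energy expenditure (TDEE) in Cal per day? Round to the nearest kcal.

Mifflin-St Jeor (female): BMR = 10(154.5) + 6.25(195) − 5(30) − 161 = 1545 + 1218.75 − 150 − 161 = 2452.75 kcal/day.
TEE = BMR × activity factor = 2452.75 × 1.2 = 2943.3 kcal/day.

2943 Cal per day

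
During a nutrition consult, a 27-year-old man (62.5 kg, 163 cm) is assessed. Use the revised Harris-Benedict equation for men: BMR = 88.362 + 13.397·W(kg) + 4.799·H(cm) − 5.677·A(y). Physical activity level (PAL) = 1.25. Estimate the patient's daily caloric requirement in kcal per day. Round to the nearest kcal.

Harris-Benedict: BMR = 88.362 + 13.397(62.5) + 4.799(163) − 5.677(27) = 1554.6325 kcal/day.
TEE = BMR × activity factor = 1554.6325 × 1.25 = 1943.2906 kcal/day.

1943 kcal per day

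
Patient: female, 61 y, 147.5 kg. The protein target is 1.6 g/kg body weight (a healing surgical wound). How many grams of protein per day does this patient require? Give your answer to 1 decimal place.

Protein = 1.6 g/kg × 147.5 kg = 236 g/day.

236.0 g/day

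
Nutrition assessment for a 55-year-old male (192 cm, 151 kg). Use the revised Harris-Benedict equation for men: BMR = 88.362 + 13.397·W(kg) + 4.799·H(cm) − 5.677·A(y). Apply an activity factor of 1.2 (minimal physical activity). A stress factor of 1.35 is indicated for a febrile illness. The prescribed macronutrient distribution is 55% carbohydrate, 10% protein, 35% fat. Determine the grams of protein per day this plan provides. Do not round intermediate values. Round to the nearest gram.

Harris-Benedict: BMR = 88.362 + 13.397(151) + 4.799(192) − 5.677(55) = 2720.482 kcal/day.
TEE = 2720.482 × 1.2 = 3264.5784 kcal/day.
With stress factor 1.35: 3264.5784 × 1.35 = 4407.1808 kcal/day.
Protein energy = 10% × 4407.1808 = 440.7181 kcal.
Protein = 440.7181 ÷ 4 kcal/g = 110.1795 g.

110 g/day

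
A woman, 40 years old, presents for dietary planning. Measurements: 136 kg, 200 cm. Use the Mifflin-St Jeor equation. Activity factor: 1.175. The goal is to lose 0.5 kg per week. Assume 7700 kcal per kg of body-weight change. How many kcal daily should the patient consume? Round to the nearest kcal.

2093 kcal daily

Mifflin-St Jeor (female): BMR = 10(136) + 6.25(200) − 5(40) − 161 = 1360 + 1250 − 200 − 161 = 2249 kcal/day.
TEE = 2249 × 1.175 = 2642.575 kcal/day.
Required daily deficit = 0.5 × 7700 ÷ 7 = 550 kcal/day.
Target intake = 2642.575 − 550 = 2092.575 kcal/day.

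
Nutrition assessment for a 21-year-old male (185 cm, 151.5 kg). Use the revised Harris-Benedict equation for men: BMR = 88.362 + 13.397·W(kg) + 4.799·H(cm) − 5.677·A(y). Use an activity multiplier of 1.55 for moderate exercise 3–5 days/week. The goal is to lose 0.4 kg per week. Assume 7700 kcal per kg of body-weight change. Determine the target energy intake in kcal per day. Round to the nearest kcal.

Harris-Benedict: BMR = 88.362 + 13.397(151.5) + 4.799(185) − 5.677(21) = 2886.6055 kcal/day.
TEE = 2886.6055 × 1.55 = 4474.2385 kcal/day.
Required daily deficit = 0.4 × 7700 ÷ 7 = 440 kcal/day.
Target intake = 4474.2385 − 440 = 4034.2385 kcal/day.

4034 kcal per day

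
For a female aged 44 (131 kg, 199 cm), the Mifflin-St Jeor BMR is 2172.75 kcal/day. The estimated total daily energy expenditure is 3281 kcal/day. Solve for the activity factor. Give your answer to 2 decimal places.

1.51

Activity factor = TEE ÷ BMR = 3281 ÷ 2172.75 = 1.51.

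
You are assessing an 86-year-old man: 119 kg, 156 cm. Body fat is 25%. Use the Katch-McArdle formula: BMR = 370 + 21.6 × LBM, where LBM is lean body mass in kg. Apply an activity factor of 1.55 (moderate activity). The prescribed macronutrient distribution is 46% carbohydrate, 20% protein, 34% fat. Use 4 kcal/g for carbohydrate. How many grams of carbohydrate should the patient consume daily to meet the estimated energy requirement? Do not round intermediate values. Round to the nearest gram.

410 g/day

LBM = 119 × (1 − 0.25) = 89.25 kg. Katch-McArdle: BMR = 370 + 21.6 × 89.25 = 2297.8 kcal/day.
TEE = 2297.8 × 1.55 = 3561.59 kcal/day.
Carbohydrate energy = 46% × 3561.59 = 1638.3314 kcal.
Carbohydrate = 1638.3314 ÷ 4 kcal/g = 409.5829 g.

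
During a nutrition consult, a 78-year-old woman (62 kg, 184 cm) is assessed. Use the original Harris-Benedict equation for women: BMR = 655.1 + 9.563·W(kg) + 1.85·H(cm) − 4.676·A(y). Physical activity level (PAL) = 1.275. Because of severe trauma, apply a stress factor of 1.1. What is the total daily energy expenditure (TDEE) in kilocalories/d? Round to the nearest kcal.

1716 kilocalories/d

Harris-Benedict: BMR = 655.1 + 9.563(62) + 1.85(184) − 4.676(78) = 1223.678 kcal/day.
TEE = BMR × activity factor = 1223.678 × 1.275 = 1560.1895 kcal/day.
Apply stress factor: 1560.1895 × 1.1 = 1716.2084 kcal/day.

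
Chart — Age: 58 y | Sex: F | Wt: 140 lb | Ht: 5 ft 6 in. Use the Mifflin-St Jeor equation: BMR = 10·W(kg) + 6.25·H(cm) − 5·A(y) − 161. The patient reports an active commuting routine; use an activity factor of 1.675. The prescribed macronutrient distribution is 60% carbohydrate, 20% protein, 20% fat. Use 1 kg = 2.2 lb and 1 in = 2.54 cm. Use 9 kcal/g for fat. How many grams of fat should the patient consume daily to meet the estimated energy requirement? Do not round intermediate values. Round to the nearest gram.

Convert to metric: weight = 140 ÷ 2.2 = 63.6364 kg; height = (5×12 + 6) × 2.54 = 66 × 2.54 = 167.64 cm.
Mifflin-St Jeor (female): BMR = 10(63.6364) + 6.25(167.64) − 5(58) − 161 = 636.3636 + 1047.75 − 290 − 161 = 1233.1136 kcal/day.
TEE = 1233.1136 × 1.675 = 2065.4653 kcal/day.
Fat energy = 20% × 2065.4653 = 413.0931 kcal.
Fat = 413.0931 ÷ 9 kcal/g = 45.8992 g.

46 g/day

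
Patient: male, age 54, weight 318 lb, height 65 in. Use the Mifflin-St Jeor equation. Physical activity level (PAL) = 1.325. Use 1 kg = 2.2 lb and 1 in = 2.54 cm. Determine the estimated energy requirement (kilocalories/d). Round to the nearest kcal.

Convert to metric: weight = 318 ÷ 2.2 = 144.5455 kg; height = 65 × 2.54 = 165.1 cm.
Mifflin-St Jeor (male): BMR = 10(144.5455) + 6.25(165.1) − 5(54) + 5 = 1445.4545 + 1031.875 − 270 + 5 = 2212.3295 kcal/day.
TEE = BMR × activity factor = 2212.3295 × 1.325 = 2931.3366 kcal/day.

2931 kilocalories/d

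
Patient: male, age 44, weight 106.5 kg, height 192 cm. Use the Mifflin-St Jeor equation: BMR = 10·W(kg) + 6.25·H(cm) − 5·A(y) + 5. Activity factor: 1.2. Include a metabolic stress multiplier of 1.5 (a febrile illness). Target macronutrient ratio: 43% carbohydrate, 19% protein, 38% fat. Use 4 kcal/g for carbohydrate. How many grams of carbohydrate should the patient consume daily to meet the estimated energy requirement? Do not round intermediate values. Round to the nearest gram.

397 g/day

Mifflin-St Jeor (male): BMR = 10(106.5) + 6.25(192) − 5(44) + 5 = 1065 + 1200 − 220 + 5 = 2050 kcal/day.
TEE = 2050 × 1.2 = 2460 kcal/day.
With stress factor 1.5: 2460 × 1.5 = 3690 kcal/day.
Carbohydrate energy = 43% × 3690 = 1586.7 kcal.
Carbohydrate = 1586.7 ÷ 4 kcal/g = 396.675 g.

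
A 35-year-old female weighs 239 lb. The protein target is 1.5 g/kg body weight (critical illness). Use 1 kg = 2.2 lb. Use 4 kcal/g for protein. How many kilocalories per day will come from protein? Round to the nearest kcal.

652 kcal/day

Weight in kg = 239 ÷ 2.2 = 108.6364 kg.
Protein = 1.5 g/kg × 108.6364 kg = 162.9545 g/day.
Protein energy = 162.9545 g × 4 kcal/g = 651.8182 kcal/day.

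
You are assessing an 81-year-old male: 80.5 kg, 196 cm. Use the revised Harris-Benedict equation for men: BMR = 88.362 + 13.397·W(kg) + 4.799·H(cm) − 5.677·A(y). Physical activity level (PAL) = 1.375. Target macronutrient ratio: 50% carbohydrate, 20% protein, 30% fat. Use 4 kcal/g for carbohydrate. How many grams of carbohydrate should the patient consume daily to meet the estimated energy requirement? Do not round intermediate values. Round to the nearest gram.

283 g/day

Harris-Benedict: BMR = 88.362 + 13.397(80.5) + 4.799(196) − 5.677(81) = 1647.5875 kcal/day.
TEE = 1647.5875 × 1.375 = 2265.4328 kcal/day.
Carbohydrate energy = 50% × 2265.4328 = 1132.7164 kcal.
Carbohydrate = 1132.7164 ÷ 4 kcal/g = 283.1791 g.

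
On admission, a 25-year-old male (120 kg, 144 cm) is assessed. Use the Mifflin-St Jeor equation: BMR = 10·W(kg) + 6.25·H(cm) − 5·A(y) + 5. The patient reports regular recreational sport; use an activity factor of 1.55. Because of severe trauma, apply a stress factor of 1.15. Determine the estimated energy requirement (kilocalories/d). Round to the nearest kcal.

3529 kilocalories/d

Mifflin-St Jeor (male): BMR = 10(120) + 6.25(144) − 5(25) + 5 = 1200 + 900 − 125 + 5 = 1980 kcal/day.
TEE = BMR × activity factor = 1980 × 1.55 = 3069 kcal/day.
Apply stress factor: 3069 × 1.15 = 3529.35 kcal/day.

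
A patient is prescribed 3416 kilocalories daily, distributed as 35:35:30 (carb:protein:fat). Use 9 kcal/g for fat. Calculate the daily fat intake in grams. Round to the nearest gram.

114 g/day

Fat energy = 30% × 3416 = 1024.8 kcal.
At 9 kcal/g: 1024.8 ÷ 9 = 113.8667 g.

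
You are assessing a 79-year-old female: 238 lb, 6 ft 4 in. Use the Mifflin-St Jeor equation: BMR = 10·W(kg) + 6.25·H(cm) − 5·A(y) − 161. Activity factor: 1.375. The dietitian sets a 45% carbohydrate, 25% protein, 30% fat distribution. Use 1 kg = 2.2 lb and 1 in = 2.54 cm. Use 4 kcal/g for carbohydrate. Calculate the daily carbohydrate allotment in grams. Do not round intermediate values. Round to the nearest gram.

Convert to metric: weight = 238 ÷ 2.2 = 108.1818 kg; height = (6×12 + 4) × 2.54 = 76 × 2.54 = 193.04 cm.
Mifflin-St Jeor (female): BMR = 10(108.1818) + 6.25(193.04) − 5(79) − 161 = 1081.8182 + 1206.5 − 395 − 161 = 1732.3182 kcal/day.
TEE = 1732.3182 × 1.375 = 2381.9375 kcal/day.
Carbohydrate energy = 45% × 2381.9375 = 1071.8719 kcal.
Carbohydrate = 1071.8719 ÷ 4 kcal/g = 267.968 g.

268 g/day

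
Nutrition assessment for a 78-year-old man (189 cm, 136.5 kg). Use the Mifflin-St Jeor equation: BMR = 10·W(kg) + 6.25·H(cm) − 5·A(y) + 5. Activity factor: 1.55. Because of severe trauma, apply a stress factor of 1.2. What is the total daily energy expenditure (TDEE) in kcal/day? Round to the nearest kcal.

4020 kcal/day

Mifflin-St Jeor (male): BMR = 10(136.5) + 6.25(189) − 5(78) + 5 = 1365 + 1181.25 − 390 + 5 = 2161.25 kcal/day.
TEE = BMR × activity factor = 2161.25 × 1.55 = 3349.9375 kcal/day.
Apply stress factor: 3349.9375 × 1.2 = 4019.925 kcal/day.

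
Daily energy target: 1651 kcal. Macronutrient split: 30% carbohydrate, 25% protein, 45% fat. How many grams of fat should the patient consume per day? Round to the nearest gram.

Fat energy = 45% × 1651 = 742.95 kcal.
At 9 kcal/g: 742.95 ÷ 9 = 82.55 g.

83 g/day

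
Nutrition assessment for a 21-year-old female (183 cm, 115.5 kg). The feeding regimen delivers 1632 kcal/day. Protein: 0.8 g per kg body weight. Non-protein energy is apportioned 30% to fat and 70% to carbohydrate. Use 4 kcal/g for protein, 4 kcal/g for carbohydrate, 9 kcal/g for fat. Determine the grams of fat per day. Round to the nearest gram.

Protein = 0.8 × 115.5 = 92.4 g → 92.4 × 4 = 369.6 kcal.
Non-protein calories = 1632 − 369.6 = 1262.4 kcal.
Fat: 30% × 1262.4 = 378.72 kcal; carbohydrate: 883.68 kcal.
Fat: 378.72 kcal ÷ 9 kcal/g = 42.08 g.

42 g/day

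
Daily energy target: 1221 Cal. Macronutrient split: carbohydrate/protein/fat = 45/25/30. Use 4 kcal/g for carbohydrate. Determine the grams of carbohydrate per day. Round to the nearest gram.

Carbohydrate energy = 45% × 1221 = 549.45 kcal.
At 4 kcal/g: 549.45 ÷ 4 = 137.3625 g.

137 g/day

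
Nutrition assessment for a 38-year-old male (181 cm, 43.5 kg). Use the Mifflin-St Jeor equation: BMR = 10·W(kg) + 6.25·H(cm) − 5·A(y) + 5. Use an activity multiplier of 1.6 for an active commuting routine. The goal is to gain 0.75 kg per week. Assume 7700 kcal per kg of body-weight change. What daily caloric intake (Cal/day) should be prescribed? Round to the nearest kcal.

Mifflin-St Jeor (male): BMR = 10(43.5) + 6.25(181) − 5(38) + 5 = 435 + 1131.25 − 190 + 5 = 1381.25 kcal/day.
TEE = 1381.25 × 1.6 = 2210 kcal/day.
Required daily surplus = 0.75 × 7700 ÷ 7 = 825 kcal/day.
Target intake = 2210 + 825 = 3035 kcal/day.

3035 Cal/day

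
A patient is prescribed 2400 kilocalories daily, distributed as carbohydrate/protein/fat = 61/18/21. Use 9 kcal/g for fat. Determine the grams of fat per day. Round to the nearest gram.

Fat energy = 21% × 2400 = 504 kcal.
At 9 kcal/g: 504 ÷ 9 = 56 g.

56 g/day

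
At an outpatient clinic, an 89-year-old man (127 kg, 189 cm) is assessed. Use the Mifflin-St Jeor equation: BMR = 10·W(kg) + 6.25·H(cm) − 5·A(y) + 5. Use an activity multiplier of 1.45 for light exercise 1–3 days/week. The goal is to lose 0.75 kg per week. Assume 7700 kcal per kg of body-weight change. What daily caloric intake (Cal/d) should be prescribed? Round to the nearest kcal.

2091 Cal/d

Mifflin-St Jeor (male): BMR = 10(127) + 6.25(189) − 5(89) + 5 = 1270 + 1181.25 − 445 + 5 = 2011.25 kcal/day.
TEE = 2011.25 × 1.45 = 2916.3125 kcal/day.
Required daily deficit = 0.75 × 7700 ÷ 7 = 825 kcal/day.
Target intake = 2916.3125 − 825 = 2091.3125 kcal/day.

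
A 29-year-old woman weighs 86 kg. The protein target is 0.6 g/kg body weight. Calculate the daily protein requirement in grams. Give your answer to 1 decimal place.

51.6 g/day

Protein = 0.6 g/kg × 86 kg = 51.6 g/day.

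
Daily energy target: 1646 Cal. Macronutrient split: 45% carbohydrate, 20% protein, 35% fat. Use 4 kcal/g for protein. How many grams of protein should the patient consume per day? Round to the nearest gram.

Protein energy = 20% × 1646 = 329.2 kcal.
At 4 kcal/g: 329.2 ÷ 4 = 82.3 g.

82 g/day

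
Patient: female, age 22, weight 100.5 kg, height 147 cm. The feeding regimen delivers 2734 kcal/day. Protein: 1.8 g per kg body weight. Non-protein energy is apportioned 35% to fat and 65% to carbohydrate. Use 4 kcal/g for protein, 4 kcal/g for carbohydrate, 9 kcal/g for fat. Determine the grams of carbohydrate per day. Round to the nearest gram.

Protein = 1.8 × 100.5 = 180.9 g → 180.9 × 4 = 723.6 kcal.
Non-protein calories = 2734 − 723.6 = 2010.4 kcal.
Fat: 35% × 2010.4 = 703.64 kcal; carbohydrate: 1306.76 kcal.
Carbohydrate: 1306.76 kcal ÷ 4 kcal/g = 326.69 g.

327 g/day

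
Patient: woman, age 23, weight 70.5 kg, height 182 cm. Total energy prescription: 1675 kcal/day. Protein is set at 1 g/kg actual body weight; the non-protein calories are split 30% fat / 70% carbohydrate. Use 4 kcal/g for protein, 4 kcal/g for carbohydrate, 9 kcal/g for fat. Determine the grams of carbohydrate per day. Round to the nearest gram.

244 g/day

Protein = 1 × 70.5 = 70.5 g → 70.5 × 4 = 282 kcal.
Non-protein calories = 1675 − 282 = 1393 kcal.
Fat: 30% × 1393 = 417.9 kcal; carbohydrate: 975.1 kcal.
Carbohydrate: 975.1 kcal ÷ 4 kcal/g = 243.775 g.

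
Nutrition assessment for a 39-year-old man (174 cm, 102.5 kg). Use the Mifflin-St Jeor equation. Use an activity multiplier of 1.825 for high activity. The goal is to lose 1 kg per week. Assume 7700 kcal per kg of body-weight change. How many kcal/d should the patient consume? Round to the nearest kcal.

2409 kcal/d

Mifflin-St Jeor (male): BMR = 10(102.5) + 6.25(174) − 5(39) + 5 = 1025 + 1087.5 − 195 + 5 = 1922.5 kcal/day.
TEE = 1922.5 × 1.825 = 3508.5625 kcal/day.
Required daily deficit = 1 × 7700 ÷ 7 = 1100 kcal/day.
Target intake = 3508.5625 − 1100 = 2408.5625 kcal/day.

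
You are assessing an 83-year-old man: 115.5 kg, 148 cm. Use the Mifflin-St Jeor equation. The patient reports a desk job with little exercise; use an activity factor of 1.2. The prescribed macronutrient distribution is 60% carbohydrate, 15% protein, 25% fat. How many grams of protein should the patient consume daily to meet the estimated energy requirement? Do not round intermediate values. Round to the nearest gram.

Mifflin-St Jeor (male): BMR = 10(115.5) + 6.25(148) − 5(83) + 5 = 1155 + 925 − 415 + 5 = 1670 kcal/day.
TEE = 1670 × 1.2 = 2004 kcal/day.
Protein energy = 15% × 2004 = 300.6 kcal.
Protein = 300.6 ÷ 4 kcal/g = 75.15 g.

75 g/day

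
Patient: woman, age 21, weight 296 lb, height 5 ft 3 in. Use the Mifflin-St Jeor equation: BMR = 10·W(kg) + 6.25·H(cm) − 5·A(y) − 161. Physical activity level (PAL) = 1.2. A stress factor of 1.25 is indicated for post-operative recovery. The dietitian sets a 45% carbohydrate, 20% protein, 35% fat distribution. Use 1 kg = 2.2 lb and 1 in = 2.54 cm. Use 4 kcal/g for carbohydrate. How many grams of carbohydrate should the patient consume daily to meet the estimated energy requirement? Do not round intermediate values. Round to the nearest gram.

Convert to metric: weight = 296 ÷ 2.2 = 134.5455 kg; height = (5×12 + 3) × 2.54 = 63 × 2.54 = 160.02 cm.
Mifflin-St Jeor (female): BMR = 10(134.5455) + 6.25(160.02) − 5(21) − 161 = 1345.4545 + 1000.125 − 105 − 161 = 2079.5795 kcal/day.
TEE = 2079.5795 × 1.2 = 2495.4955 kcal/day.
With stress factor 1.25: 2495.4955 × 1.25 = 3119.3693 kcal/day.
Carbohydrate energy = 45% × 3119.3693 = 1403.7162 kcal.
Carbohydrate = 1403.7162 ÷ 4 kcal/g = 350.929 g.

351 g/day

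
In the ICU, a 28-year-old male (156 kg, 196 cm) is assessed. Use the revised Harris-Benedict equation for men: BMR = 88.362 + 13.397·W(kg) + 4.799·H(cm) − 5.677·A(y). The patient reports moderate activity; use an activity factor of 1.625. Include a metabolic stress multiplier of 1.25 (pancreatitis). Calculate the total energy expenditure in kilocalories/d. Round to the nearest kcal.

Harris-Benedict: BMR = 88.362 + 13.397(156) + 4.799(196) − 5.677(28) = 2959.942 kcal/day.
TEE = BMR × activity factor = 2959.942 × 1.625 = 4809.9058 kcal/day.
Apply stress factor: 4809.9058 × 1.25 = 6012.3822 kcal/day.

6012 kilocalories/d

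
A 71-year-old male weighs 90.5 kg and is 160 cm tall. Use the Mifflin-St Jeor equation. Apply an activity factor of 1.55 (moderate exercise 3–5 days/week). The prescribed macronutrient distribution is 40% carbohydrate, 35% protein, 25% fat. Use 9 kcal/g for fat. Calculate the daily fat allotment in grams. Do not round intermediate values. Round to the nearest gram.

67 g/day

Mifflin-St Jeor (male): BMR = 10(90.5) + 6.25(160) − 5(71) + 5 = 905 + 1000 − 355 + 5 = 1555 kcal/day.
TEE = 1555 × 1.55 = 2410.25 kcal/day.
Fat energy = 25% × 2410.25 = 602.5625 kcal.
Fat = 602.5625 ÷ 9 kcal/g = 66.9514 g.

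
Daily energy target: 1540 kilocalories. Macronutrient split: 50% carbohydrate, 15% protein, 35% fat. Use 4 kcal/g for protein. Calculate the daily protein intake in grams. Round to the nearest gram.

58 g/day

Protein energy = 15% × 1540 = 231 kcal.
At 4 kcal/g: 231 ÷ 4 = 57.75 g.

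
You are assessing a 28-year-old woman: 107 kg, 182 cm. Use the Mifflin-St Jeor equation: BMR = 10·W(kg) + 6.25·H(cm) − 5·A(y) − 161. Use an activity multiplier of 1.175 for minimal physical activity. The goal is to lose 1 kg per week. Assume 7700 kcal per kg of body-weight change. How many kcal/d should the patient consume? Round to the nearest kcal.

Mifflin-St Jeor (female): BMR = 10(107) + 6.25(182) − 5(28) − 161 = 1070 + 1137.5 − 140 − 161 = 1906.5 kcal/day.
TEE = 1906.5 × 1.175 = 2240.1375 kcal/day.
Required daily deficit = 1 × 7700 ÷ 7 = 1100 kcal/day.
Target intake = 2240.1375 − 1100 = 1140.1375 kcal/day.

1140 kcal/d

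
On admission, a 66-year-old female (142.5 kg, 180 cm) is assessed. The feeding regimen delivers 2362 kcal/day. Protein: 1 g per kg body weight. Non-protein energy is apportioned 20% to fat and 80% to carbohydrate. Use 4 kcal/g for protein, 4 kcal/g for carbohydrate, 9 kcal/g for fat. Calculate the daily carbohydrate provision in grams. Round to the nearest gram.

Protein = 1 × 142.5 = 142.5 g → 142.5 × 4 = 570 kcal.
Non-protein calories = 2362 − 570 = 1792 kcal.
Fat: 20% × 1792 = 358.4 kcal; carbohydrate: 1433.6 kcal.
Carbohydrate: 1433.6 kcal ÷ 4 kcal/g = 358.4 g.

358 g/day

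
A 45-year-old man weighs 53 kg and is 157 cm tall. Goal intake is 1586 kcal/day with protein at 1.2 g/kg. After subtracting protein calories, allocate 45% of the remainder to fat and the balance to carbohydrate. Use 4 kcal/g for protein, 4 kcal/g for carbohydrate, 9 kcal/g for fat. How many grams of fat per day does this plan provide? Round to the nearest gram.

Protein = 1.2 × 53 = 63.6 g → 63.6 × 4 = 254.4 kcal.
Non-protein calories = 1586 − 254.4 = 1331.6 kcal.
Fat: 45% × 1331.6 = 599.22 kcal; carbohydrate: 732.38 kcal.
Fat: 599.22 kcal ÷ 9 kcal/g = 66.58 g.

67 g/day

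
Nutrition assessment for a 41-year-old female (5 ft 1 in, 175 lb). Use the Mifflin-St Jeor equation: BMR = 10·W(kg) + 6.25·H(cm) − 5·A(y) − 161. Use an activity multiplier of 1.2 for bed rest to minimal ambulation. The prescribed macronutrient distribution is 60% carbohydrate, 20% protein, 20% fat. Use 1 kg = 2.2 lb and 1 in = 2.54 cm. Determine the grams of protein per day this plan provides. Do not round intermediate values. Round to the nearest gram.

84 g/day

Convert to metric: weight = 175 ÷ 2.2 = 79.5455 kg; height = (5×12 + 1) × 2.54 = 61 × 2.54 = 154.94 cm.
Mifflin-St Jeor (female): BMR = 10(79.5455) + 6.25(154.94) − 5(41) − 161 = 795.4545 + 968.375 − 205 − 161 = 1397.8295 kcal/day.
TEE = 1397.8295 × 1.2 = 1677.3955 kcal/day.
Protein energy = 20% × 1677.3955 = 335.4791 kcal.
Protein = 335.4791 ÷ 4 kcal/g = 83.8698 g.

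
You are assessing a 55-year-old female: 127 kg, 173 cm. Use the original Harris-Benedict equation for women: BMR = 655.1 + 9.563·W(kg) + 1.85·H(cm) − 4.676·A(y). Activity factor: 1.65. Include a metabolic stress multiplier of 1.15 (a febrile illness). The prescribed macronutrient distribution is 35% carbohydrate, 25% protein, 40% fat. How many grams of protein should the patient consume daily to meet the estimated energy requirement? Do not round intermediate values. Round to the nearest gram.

229 g/day

Harris-Benedict: BMR = 655.1 + 9.563(127) + 1.85(173) − 4.676(55) = 1932.471 kcal/day.
TEE = 1932.471 × 1.65 = 3188.5772 kcal/day.
With stress factor 1.15: 3188.5772 × 1.15 = 3666.8637 kcal/day.
Protein energy = 25% × 3666.8637 = 916.7159 kcal.
Protein = 916.7159 ÷ 4 kcal/g = 229.179 g.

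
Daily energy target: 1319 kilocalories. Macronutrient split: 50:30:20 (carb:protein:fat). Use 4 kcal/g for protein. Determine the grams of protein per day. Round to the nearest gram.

Protein energy = 30% × 1319 = 395.7 kcal.
At 4 kcal/g: 395.7 ÷ 4 = 98.925 g.

99 g/day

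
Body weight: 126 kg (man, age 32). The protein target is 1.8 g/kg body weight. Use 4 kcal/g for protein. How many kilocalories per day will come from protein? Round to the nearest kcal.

907 kcal/day

Protein = 1.8 g/kg × 126 kg = 226.8 g/day.
Protein energy = 226.8 g × 4 kcal/g = 907.2 kcal/day.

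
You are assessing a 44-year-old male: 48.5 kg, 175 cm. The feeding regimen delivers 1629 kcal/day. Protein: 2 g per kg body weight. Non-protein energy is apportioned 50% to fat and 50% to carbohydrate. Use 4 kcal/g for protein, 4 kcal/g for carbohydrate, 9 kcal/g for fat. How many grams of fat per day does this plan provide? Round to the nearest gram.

69 g/day

Protein = 2 × 48.5 = 97 g → 97 × 4 = 388 kcal.
Non-protein calories = 1629 − 388 = 1241 kcal.
Fat: 50% × 1241 = 620.5 kcal; carbohydrate: 620.5 kcal.
Fat: 620.5 kcal ÷ 9 kcal/g = 68.9444 g.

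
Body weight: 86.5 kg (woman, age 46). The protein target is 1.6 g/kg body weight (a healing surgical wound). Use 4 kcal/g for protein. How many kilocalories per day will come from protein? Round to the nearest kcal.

554 kcal/day

Protein = 1.6 g/kg × 86.5 kg = 138.4 g/day.
Protein energy = 138.4 g × 4 kcal/g = 553.6 kcal/day.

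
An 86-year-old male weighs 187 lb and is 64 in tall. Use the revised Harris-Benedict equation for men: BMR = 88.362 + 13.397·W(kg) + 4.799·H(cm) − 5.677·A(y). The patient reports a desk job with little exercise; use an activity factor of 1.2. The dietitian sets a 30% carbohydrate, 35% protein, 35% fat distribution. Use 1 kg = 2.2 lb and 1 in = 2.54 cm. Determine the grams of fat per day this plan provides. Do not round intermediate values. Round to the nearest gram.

Convert to metric: weight = 187 ÷ 2.2 = 85 kg; height = 64 × 2.54 = 162.56 cm.
Harris-Benedict: BMR = 88.362 + 13.397(85) + 4.799(162.56) − 5.677(86) = 1519.0104 kcal/day.
TEE = 1519.0104 × 1.2 = 1822.8125 kcal/day.
Fat energy = 35% × 1822.8125 = 637.9844 kcal.
Fat = 637.9844 ÷ 9 kcal/g = 70.8872 g.

71 g/day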